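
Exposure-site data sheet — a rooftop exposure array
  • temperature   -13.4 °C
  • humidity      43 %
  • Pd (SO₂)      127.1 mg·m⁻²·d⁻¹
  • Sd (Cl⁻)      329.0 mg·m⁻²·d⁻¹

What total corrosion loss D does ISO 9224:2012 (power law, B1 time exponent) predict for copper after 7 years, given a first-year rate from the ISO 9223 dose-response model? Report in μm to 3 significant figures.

copper: T≤10 °C ⇒ hinge +0.126·(-13.4−10) = -2.9484
  SO₂ term: 0.0053·127.1^0.26·exp(0.059·43-2.9484) = 0.01238
  Sd branch = 0.01025·Sd^0.27·e^(0.036·RH+0.049·T) = 0.1195 μm/a
  sum: 0.01238 + 0.1195 → r_corr = 0.1319 μm/a
ISO 9224: D(t) = r_corr · t^b with b = 0.667 (copper, B1)
  D(7) = 0.1319 × 7^0.667 = 0.1319 × 3.662 = 0.483 μm

D(7) = 0.483 μm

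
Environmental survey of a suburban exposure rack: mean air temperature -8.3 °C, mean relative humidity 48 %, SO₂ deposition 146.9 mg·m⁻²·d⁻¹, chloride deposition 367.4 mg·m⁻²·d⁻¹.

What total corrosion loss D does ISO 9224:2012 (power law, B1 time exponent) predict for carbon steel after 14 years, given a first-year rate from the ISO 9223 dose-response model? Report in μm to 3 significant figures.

D(14) = 71.0 μm

carbon steel: T≤10 °C ⇒ hinge +0.150·(-8.3−10) = -2.7450
  SO₂ term: 1.77·146.9^0.52·exp(0.02·48-2.7450) = 3.977
  Sd branch = 0.102·Sd^0.62·e^(0.033·RH+0.04·T) = 13.89 μm/a
  sum: 3.977 + 13.89 → r_corr = 17.87 μm/a
Long-term exponent b (ISO 9224 Table 2, B1) = 0.523
  D(14) = 17.87 × 14^0.523 = 17.87 × 3.976 = 71.04 μm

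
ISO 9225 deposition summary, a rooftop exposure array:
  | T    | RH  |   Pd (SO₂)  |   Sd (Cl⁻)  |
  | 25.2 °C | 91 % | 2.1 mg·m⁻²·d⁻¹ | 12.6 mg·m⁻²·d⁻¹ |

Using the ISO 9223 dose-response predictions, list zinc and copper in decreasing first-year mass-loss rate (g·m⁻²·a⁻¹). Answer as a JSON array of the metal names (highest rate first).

["copper", "zinc"]

zinc: f(T) = -0.071·(T−10) [T>10 °C] = -1.0792
  SO₂ term: 0.0129·2.1^0.44·exp(0.046·91-1.0792) = 0.3996
  Cl⁻ term: 0.0175·12.6^0.57·exp(0.008·91+0.085·25.2) = 1.308
  sum: 0.3996 + 1.308 → r_corr = 1.708 μm/a
  mass loss = 1.708 μm/a × 7.14 g/cm³ = 12.19 g·m⁻²·a⁻¹
copper: f(T) = -0.080·(T−10) [T>10 °C] = -1.2160
  Pd branch = 0.0053·Pd^0.26·e^(0.059·RH+f) = 0.409 μm/a
  Sd branch = 0.01025·Sd^0.27·e^(0.036·RH+0.049·T) = 1.849 μm/a
  sum: 0.409 + 1.849 → r_corr = 2.258 μm/a
  mass loss = 2.258 μm/a × 8.96 g/cm³ = 20.23 g·m⁻²·a⁻¹
Ordering by g·m⁻²·a⁻¹: copper (20.2) > zinc (12.2)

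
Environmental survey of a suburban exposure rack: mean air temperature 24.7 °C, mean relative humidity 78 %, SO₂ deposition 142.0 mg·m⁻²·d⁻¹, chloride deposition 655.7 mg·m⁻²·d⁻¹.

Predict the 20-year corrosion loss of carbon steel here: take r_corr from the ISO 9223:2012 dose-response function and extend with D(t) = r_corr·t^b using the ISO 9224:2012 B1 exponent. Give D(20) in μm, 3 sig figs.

carbon steel: temperature factor f = -0.054·(14.7) = -0.7938
  SO₂ term: 1.77·142.0^0.52·exp(0.02·78-0.7938) = 50.11
  Cl⁻ term: 0.102·655.7^0.62·exp(0.033·78+0.04·24.7) = 200.4
  r_corr = 50.11 + 200.4 = 250.5 μm/a
Power-law: D(20) = r_corr · 20^0.523
  D(20) = 250.5 × 20^0.523 = 250.5 × 4.791 = 1200 μm

D(20) = 1.20e+03 μm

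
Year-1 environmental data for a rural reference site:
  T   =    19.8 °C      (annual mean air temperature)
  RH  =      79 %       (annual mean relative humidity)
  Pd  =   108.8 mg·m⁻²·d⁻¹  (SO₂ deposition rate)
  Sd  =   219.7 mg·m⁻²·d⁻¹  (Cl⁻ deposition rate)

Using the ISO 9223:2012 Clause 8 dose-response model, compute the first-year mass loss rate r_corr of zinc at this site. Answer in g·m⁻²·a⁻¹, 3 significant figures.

zinc: T>10 °C ⇒ hinge -0.071·(19.8−10) = -0.6958
  sulphur-dioxide contribution → 1.918 μm/a
  chloride contribution → 3.831 μm/a
  ⇒ r_corr(zinc) = 5.748 μm/a
Convert to mass loss: 5.748 μm/a × 7.14 g/cm³ = 41.04 g·m⁻²·a⁻¹

r_corr = 41.0 g·m⁻²·a⁻¹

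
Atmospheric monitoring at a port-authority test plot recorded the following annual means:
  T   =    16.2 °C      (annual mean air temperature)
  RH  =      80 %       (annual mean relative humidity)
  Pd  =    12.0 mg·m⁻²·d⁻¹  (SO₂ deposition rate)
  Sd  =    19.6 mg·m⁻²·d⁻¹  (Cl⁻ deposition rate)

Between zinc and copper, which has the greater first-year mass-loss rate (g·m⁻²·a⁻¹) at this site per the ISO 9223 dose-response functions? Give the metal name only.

copper

zinc: f(T) = -0.071·(T−10) [T>10 °C] = -0.4402
  sulphur-dioxide contribution → 0.9828 μm/a
  chloride contribution → 0.7171 μm/a
  total first-year rate 1.7 μm/a
  mass loss = 1.7 μm/a × 7.14 g/cm³ = 12.14 g·m⁻²·a⁻¹
copper: f(T) = -0.080·(T−10) [T>10 °C] = -0.4960
  sulphur-dioxide contribution → 0.6908 μm/a
  chloride contribution → 0.9019 μm/a
  total first-year rate 1.593 μm/a
  mass loss = 1.593 μm/a × 8.96 g/cm³ = 14.27 g·m⁻²·a⁻¹
Ordering by g·m⁻²·a⁻¹: copper (14.3) > zinc (12.1)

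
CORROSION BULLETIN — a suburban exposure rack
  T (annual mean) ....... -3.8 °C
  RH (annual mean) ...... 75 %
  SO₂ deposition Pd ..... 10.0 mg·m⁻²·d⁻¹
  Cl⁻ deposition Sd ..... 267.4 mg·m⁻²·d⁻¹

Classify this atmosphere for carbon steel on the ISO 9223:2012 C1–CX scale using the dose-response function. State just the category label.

carbon steel: temperature factor f = +0.150·(-13.8) = -2.0700
  SO₂ term: 1.77·10.0^0.52·exp(0.02·75-2.0700) = 3.315
  Cl⁻ term: 0.102·267.4^0.62·exp(0.033·75+0.04·-3.8) = 33.29
  sum: 3.315 + 33.29 → r_corr = 36.6 μm/a
ISO 9223 Table 2 (carbon steel): 25 < 36.6 ≤ 50 μm/a ⇒ C3

C3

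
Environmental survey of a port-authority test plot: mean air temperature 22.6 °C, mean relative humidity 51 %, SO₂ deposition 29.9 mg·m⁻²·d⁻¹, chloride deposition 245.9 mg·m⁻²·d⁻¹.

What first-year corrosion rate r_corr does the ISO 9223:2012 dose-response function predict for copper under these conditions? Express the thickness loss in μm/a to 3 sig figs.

copper: f(T) = -0.080·(T−10) [T>10 °C] = -1.0080
  SO₂ term: 0.0053·29.9^0.26·exp(0.059·51-1.0080) = 0.09484
  Sd branch = 0.01025·Sd^0.27·e^(0.036·RH+0.049·T) = 0.8601 μm/a
  sum: 0.09484 + 0.8601 → r_corr = 0.9549 μm/a

r_corr = 0.955 μm/a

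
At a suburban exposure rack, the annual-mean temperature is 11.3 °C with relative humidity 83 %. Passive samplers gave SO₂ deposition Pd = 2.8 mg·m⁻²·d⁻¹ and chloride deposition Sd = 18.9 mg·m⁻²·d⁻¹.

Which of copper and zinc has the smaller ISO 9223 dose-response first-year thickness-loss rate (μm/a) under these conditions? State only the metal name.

zinc

copper: temperature factor f = -0.080·(1.3) = -0.1040
  sulphur-dioxide contribution → 0.8358 μm/a
  chloride contribution → 0.7825 μm/a
  ⇒ r_corr(copper) = 1.618 μm/a
zinc: temperature factor f = -0.071·(1.3) = -0.0923
  sulphur-dioxide contribution → 0.8422 μm/a
  chloride contribution → 0.4744 μm/a
  total first-year rate 1.317 μm/a
Ordering by μm/a: copper (1.62) > zinc (1.32)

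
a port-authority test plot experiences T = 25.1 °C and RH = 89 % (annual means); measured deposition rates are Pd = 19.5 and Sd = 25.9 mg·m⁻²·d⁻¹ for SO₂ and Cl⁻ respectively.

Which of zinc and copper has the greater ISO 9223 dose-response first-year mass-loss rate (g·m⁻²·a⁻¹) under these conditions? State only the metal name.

copper

zinc: T>10 °C ⇒ hinge -0.071·(25.1−10) = -1.0721
  SO₂ term: 0.0129·19.5^0.44·exp(0.046·89-1.0721) = 0.9786
  Cl⁻ term: 0.0175·25.9^0.57·exp(0.008·89+0.085·25.1) = 1.925
  r_corr = 0.9786 + 1.925 = 2.903 μm/a
  mass loss = 2.903 μm/a × 7.14 g/cm³ = 20.73 g·m⁻²·a⁻¹
copper: T>10 °C ⇒ hinge -0.080·(25.1−10) = -1.2080
  SO₂ term: 0.0053·19.5^0.26·exp(0.059·89-1.2080) = 0.6539
  Cl⁻ term: 0.01025·25.9^0.27·exp(0.036·89+0.049·25.1) = 2.079
  r_corr = 0.6539 + 2.079 = 2.733 μm/a
  mass loss = 2.733 μm/a × 8.96 g/cm³ = 24.49 g·m⁻²·a⁻¹
Ordering by g·m⁻²·a⁻¹: copper (24.5) > zinc (20.7)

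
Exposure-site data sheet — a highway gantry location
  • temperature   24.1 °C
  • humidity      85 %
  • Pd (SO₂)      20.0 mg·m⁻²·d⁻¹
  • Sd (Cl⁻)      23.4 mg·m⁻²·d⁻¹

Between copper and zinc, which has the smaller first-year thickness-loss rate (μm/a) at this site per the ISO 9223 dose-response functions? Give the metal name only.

copper

copper: T>10 °C ⇒ hinge -0.080·(24.1−10) = -1.1280
  Pd branch = 0.0053·Pd^0.26·e^(0.059·RH+f) = 0.5632 μm/a
  Sd branch = 0.01025·Sd^0.27·e^(0.036·RH+0.049·T) = 1.668 μm/a
  sum: 0.5632 + 1.668 → r_corr = 2.231 μm/a
zinc: f(T) = -0.071·(T−10) [T>10 °C] = -1.0011
  SO₂ term: 0.0129·20.0^0.44·exp(0.046·85-1.0011) = 0.8838
  Cl⁻ term: 0.0175·23.4^0.57·exp(0.008·85+0.085·24.1) = 1.616
  sum: 0.8838 + 1.616 → r_corr = 2.5 μm/a
Ordering by μm/a: zinc (2.5) > copper (2.23)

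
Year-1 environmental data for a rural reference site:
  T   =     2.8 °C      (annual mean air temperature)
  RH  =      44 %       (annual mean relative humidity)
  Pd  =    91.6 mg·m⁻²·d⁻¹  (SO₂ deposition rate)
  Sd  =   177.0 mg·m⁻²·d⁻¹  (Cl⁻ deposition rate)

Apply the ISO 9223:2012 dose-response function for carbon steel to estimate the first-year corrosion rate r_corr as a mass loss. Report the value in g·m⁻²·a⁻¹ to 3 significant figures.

carbon steel: temperature factor f = +0.150·(-7.2) = -1.0800
  SO₂ term: 1.77·91.6^0.52·exp(0.02·44-1.0800) = 15.18
  Cl⁻ term: 0.102·177.0^0.62·exp(0.033·44+0.04·2.8) = 12.07
  r_corr = 15.18 + 12.07 = 27.25 μm/a
Convert to mass loss: 27.25 μm/a × 7.85 g/cm³ = 213.9 g·m⁻²·a⁻¹

r_corr = 214 g·m⁻²·a⁻¹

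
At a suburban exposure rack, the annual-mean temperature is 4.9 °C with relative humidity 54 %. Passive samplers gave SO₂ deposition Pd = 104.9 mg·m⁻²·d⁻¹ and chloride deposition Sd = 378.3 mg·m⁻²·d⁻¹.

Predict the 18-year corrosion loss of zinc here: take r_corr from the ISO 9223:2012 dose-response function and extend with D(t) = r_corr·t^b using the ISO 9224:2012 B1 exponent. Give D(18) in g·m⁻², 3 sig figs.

D(18) = 164 g·m⁻²

zinc: temperature factor f = +0.038·(-5.1) = -0.1938
  Pd branch = 0.0129·Pd^0.44·e^(0.046·RH+f) = 0.9871 μm/a
  Sd branch = 0.0175·Sd^0.57·e^(0.008·RH+0.085·T) = 1.205 μm/a
  sum: 0.9871 + 1.205 → r_corr = 2.192 μm/a
ISO 9224: D(t) = r_corr · t^b with b = 0.813 (zinc, B1)
  D(18) = 2.192 × 18^0.813 = 2.192 × 10.48 = 22.98 μm
  Mass loss = 22.98 μm × 7.14 g/cm³ = 164.1 g·m⁻²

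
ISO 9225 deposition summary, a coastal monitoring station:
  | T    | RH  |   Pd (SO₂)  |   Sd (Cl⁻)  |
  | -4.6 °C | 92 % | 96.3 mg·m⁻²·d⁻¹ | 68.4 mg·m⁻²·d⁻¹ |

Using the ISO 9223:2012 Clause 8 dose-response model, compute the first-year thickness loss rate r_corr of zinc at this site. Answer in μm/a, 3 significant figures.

r_corr = 4.08 μm/a

zinc: f(T) = +0.038·(T−10) [T≤10 °C] = -0.5548
  Pd branch = 0.0129·Pd^0.44·e^(0.046·RH+f) = 3.805 μm/a
  Sd branch = 0.0175·Sd^0.57·e^(0.008·RH+0.085·T) = 0.2747 μm/a
  r_corr = 3.805 + 0.2747 = 4.08 μm/a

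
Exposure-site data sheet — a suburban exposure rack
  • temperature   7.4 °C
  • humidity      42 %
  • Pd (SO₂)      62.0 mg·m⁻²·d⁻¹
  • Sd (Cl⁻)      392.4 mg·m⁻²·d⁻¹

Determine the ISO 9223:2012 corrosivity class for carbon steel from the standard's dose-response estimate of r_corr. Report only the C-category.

carbon steel: f(T) = +0.150·(T−10) [T≤10 °C] = -0.3900
  SO₂ term: 1.77·62.0^0.52·exp(0.02·42-0.3900) = 23.74
  Sd branch = 0.102·Sd^0.62·e^(0.033·RH+0.04·T) = 22.24 μm/a
  r_corr = 23.74 + 22.24 = 45.98 μm/a
Category bounds: 25…50 μm/a bracket r_corr ⇒ C3

C3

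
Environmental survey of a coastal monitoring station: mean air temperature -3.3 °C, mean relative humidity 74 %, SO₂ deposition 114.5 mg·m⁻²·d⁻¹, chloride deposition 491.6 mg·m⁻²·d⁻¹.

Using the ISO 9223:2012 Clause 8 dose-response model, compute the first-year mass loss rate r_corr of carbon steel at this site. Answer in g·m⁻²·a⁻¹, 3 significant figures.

r_corr = 474 g·m⁻²·a⁻¹

carbon steel: f(T) = +0.150·(T−10) [T≤10 °C] = -1.9950
  Pd branch = 1.77·Pd^0.52·e^(0.02·RH+f) = 12.44 μm/a
  Sd branch = 0.102·Sd^0.62·e^(0.033·RH+0.04·T) = 47.93 μm/a
  sum: 12.44 + 47.93 → r_corr = 60.37 μm/a
Convert to mass loss: 60.37 μm/a × 7.85 g/cm³ = 473.9 g·m⁻²·a⁻¹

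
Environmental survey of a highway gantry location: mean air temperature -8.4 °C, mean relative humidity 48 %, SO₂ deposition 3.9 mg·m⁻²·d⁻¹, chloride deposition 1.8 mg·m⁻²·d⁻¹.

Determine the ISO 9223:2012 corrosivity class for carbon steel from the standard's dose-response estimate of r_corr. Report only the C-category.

carbon steel: temperature factor f = +0.150·(-18.4) = -2.7600
  SO₂ term: 1.77·3.9^0.52·exp(0.02·48-2.7600) = 0.5937
  Sd branch = 0.102·Sd^0.62·e^(0.033·RH+0.04·T) = 0.5115 μm/a
  sum: 0.5937 + 0.5115 → r_corr = 1.105 μm/a
Category bounds: 0…1.3 μm/a bracket r_corr ⇒ C1

C1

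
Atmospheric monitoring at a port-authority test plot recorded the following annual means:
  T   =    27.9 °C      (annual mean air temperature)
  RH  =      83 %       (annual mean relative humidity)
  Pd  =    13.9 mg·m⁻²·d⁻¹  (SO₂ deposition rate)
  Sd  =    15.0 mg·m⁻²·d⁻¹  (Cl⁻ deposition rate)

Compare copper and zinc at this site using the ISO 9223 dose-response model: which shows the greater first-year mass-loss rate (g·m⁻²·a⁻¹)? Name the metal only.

copper: temperature factor f = -0.080·(17.9) = -1.4320
  SO₂ term: 0.0053·13.9^0.26·exp(0.059·83-1.4320) = 0.336
  Cl⁻ term: 0.01025·15.0^0.27·exp(0.036·83+0.049·27.9) = 1.658
  sum: 0.336 + 1.658 → r_corr = 1.994 μm/a
  mass loss = 1.994 μm/a × 8.96 g/cm³ = 17.87 g·m⁻²·a⁻¹
zinc: T>10 °C ⇒ hinge -0.071·(27.9−10) = -1.2709
  SO₂ term: 0.0129·13.9^0.44·exp(0.046·83-1.2709) = 0.5245
  Sd branch = 0.0175·Sd^0.57·e^(0.008·RH+0.085·T) = 1.705 μm/a
  sum: 0.5245 + 1.705 → r_corr = 2.229 μm/a
  mass loss = 2.229 μm/a × 7.14 g/cm³ = 15.92 g·m⁻²·a⁻¹
Ordering by g·m⁻²·a⁻¹: copper (17.9) > zinc (15.9)

copper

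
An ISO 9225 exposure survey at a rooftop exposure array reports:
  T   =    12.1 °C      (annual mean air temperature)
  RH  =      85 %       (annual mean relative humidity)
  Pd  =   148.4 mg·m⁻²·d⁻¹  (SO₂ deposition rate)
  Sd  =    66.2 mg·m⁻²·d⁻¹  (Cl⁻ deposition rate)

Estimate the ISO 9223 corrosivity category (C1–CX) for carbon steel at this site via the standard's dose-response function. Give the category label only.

C5

carbon steel: temperature factor f = -0.054·(2.1) = -0.1134
  sulphur-dioxide contribution → 116.5 μm/a
  chloride contribution → 36.81 μm/a
  ⇒ r_corr(carbon steel) = 153.3 μm/a
ISO 9223 Table 2 (carbon steel): 80 < 153 ≤ 200 μm/a ⇒ C5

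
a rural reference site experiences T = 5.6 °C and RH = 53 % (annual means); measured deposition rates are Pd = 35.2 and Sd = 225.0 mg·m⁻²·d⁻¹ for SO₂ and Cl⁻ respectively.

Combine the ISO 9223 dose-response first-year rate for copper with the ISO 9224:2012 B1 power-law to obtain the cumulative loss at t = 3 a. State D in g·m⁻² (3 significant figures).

copper: f(T) = +0.126·(T−10) [T≤10 °C] = -0.5544
  Pd branch = 0.0053·Pd^0.26·e^(0.059·RH+f) = 0.1752 μm/a
  Cl⁻ term: 0.01025·225.0^0.27·exp(0.036·53+0.049·5.6) = 0.3923
  sum: 0.1752 + 0.3923 → r_corr = 0.5675 μm/a
ISO 9224: D(t) = r_corr · t^b with b = 0.667 (copper, B1)
  D(3) = 0.5675 × 3^0.667 = 0.5675 × 2.081 = 1.181 μm
  Mass loss = 1.181 μm × 8.96 g/cm³ = 10.58 g·m⁻²

D(3) = 10.6 g·m⁻²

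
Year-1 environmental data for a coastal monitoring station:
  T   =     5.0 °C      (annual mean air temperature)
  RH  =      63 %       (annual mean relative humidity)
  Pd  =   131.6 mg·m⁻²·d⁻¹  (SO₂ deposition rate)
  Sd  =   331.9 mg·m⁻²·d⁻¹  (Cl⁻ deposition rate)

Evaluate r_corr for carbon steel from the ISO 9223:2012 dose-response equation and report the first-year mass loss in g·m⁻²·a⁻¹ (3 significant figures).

carbon steel: f(T) = +0.150·(T−10) [T≤10 °C] = -0.7500
  Pd branch = 1.77·Pd^0.52·e^(0.02·RH+f) = 37.28 μm/a
  Cl⁻ term: 0.102·331.9^0.62·exp(0.033·63+0.04·5.0) = 36.42
  sum: 37.28 + 36.42 → r_corr = 73.7 μm/a
Convert to mass loss: 73.7 μm/a × 7.85 g/cm³ = 578.6 g·m⁻²·a⁻¹

r_corr = 579 g·m⁻²·a⁻¹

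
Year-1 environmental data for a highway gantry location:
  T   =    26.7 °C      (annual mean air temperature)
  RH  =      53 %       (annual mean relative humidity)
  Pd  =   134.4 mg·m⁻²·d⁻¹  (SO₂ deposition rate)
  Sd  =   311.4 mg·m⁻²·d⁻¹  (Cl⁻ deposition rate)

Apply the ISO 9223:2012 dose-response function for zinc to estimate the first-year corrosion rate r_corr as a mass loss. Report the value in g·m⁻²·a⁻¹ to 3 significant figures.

r_corr = 51.5 g·m⁻²·a⁻¹

zinc: temperature factor f = -0.071·(16.7) = -1.1857
  Pd branch = 0.0129·Pd^0.44·e^(0.046·RH+f) = 0.3899 μm/a
  Cl⁻ term: 0.0175·311.4^0.57·exp(0.008·53+0.085·26.7) = 6.823
  r_corr = 0.3899 + 6.823 = 7.213 μm/a
Convert to mass loss: 7.213 μm/a × 7.14 g/cm³ = 51.5 g·m⁻²·a⁻¹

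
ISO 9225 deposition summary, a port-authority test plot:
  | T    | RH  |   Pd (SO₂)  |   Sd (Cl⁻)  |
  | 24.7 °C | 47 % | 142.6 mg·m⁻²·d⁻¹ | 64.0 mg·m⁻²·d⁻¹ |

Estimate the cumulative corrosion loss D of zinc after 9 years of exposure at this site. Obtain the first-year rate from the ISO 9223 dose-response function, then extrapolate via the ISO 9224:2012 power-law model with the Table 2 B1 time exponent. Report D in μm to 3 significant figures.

D(9) = 15.4 μm

zinc: temperature factor f = -0.071·(14.7) = -1.0437
  sulphur-dioxide contribution → 0.35 μm/a
  chloride contribution → 2.227 μm/a
  ⇒ r_corr(zinc) = 2.577 μm/a
Long-term exponent b (ISO 9224 Table 2, B1) = 0.813
  D(9) = 2.577 × 9^0.813 = 2.577 × 5.968 = 15.38 μm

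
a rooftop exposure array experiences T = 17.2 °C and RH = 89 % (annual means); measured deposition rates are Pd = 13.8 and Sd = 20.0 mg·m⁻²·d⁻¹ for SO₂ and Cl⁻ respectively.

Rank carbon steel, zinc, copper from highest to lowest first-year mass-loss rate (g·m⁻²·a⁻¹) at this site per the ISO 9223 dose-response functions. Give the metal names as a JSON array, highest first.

carbon steel: f(T) = -0.054·(T−10) [T>10 °C] = -0.3888
  SO₂ term: 1.77·13.8^0.52·exp(0.02·89-0.3888) = 27.85
  Sd branch = 0.102·Sd^0.62·e^(0.033·RH+0.04·T) = 24.52 μm/a
  sum: 27.85 + 24.52 → r_corr = 52.38 μm/a
  mass loss = 52.38 μm/a × 7.85 g/cm³ = 411.2 g·m⁻²·a⁻¹
zinc: temperature factor f = -0.071·(7.2) = -0.5112
  SO₂ term: 0.0129·13.8^0.44·exp(0.046·89-0.5112) = 1.473
  Sd branch = 0.0175·Sd^0.57·e^(0.008·RH+0.085·T) = 0.8488 μm/a
  sum: 1.473 + 0.8488 → r_corr = 2.321 μm/a
  mass loss = 2.321 μm/a × 7.14 g/cm³ = 16.58 g·m⁻²·a⁻¹
copper: temperature factor f = -0.080·(7.2) = -0.5760
  Pd branch = 0.0053·Pd^0.26·e^(0.059·RH+f) = 1.125 μm/a
  Cl⁻ term: 0.01025·20.0^0.27·exp(0.036·89+0.049·17.2) = 1.317
  r_corr = 1.125 + 1.317 = 2.441 μm/a
  mass loss = 2.441 μm/a × 8.96 g/cm³ = 21.87 g·m⁻²·a⁻¹
Ordering by g·m⁻²·a⁻¹: carbon steel (411) > copper (21.9) > zinc (16.6)

["carbon steel", "copper", "zinc"]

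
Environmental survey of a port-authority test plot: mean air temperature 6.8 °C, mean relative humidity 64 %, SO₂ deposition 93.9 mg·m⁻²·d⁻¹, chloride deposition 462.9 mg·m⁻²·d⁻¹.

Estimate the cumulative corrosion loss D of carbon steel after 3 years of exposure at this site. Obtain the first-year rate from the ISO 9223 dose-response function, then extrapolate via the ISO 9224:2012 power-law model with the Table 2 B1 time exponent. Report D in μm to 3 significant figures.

D(3) = 163 μm

carbon steel: temperature factor f = +0.150·(-3.2) = -0.4800
  SO₂ term: 1.77·93.9^0.52·exp(0.02·64-0.4800) = 41.8
  Cl⁻ term: 0.102·462.9^0.62·exp(0.033·64+0.04·6.8) = 49.72
  r_corr = 41.8 + 49.72 = 91.53 μm/a
Long-term exponent b (ISO 9224 Table 2, B1) = 0.523
  D(3) = 91.53 × 3^0.523 = 91.53 × 1.776 = 162.6 μm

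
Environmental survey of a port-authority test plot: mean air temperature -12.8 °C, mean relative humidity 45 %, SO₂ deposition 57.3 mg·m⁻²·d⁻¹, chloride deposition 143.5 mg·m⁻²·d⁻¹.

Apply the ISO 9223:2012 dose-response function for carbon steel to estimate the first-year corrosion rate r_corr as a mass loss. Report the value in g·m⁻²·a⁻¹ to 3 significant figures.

r_corr = 55.2 g·m⁻²·a⁻¹

carbon steel: temperature factor f = +0.150·(-22.8) = -3.4200
  sulphur-dioxide contribution → 1.169 μm/a
  chloride contribution → 5.867 μm/a
  ⇒ r_corr(carbon steel) = 7.036 μm/a
Convert to mass loss: 7.036 μm/a × 7.85 g/cm³ = 55.23 g·m⁻²·a⁻¹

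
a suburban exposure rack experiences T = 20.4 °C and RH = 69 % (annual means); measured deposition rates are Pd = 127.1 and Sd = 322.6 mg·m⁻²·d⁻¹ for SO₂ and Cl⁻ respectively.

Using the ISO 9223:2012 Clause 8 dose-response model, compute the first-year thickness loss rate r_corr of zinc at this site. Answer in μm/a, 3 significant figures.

zinc: T>10 °C ⇒ hinge -0.071·(20.4−10) = -0.7384
  sulphur-dioxide contribution → 1.242 μm/a
  chloride contribution → 4.632 μm/a
  total first-year rate 5.874 μm/a

r_corr = 5.87 μm/a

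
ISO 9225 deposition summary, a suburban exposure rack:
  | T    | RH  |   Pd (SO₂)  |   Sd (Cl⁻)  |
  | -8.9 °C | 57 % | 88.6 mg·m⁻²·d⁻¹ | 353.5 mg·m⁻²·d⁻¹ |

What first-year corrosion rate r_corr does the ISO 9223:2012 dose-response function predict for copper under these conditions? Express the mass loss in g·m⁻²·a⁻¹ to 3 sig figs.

copper: f(T) = +0.126·(T−10) [T≤10 °C] = -2.3814
  sulphur-dioxide contribution → 0.04538 μm/a
  chloride contribution → 0.2515 μm/a
  ⇒ r_corr(copper) = 0.2969 μm/a
Convert to mass loss: 0.2969 μm/a × 8.96 g/cm³ = 2.66 g·m⁻²·a⁻¹

r_corr = 2.66 g·m⁻²·a⁻¹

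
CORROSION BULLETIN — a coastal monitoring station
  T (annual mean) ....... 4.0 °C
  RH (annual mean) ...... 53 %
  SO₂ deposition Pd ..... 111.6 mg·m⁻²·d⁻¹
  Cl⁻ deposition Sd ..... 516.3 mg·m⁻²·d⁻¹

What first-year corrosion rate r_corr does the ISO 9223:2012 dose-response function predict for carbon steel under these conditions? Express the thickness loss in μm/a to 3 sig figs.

r_corr = 57.2 μm/a

carbon steel: temperature factor f = +0.150·(-6.0) = -0.9000
  Pd branch = 1.77·Pd^0.52·e^(0.02·RH+f) = 24.11 μm/a
  Sd branch = 0.102·Sd^0.62·e^(0.033·RH+0.04·T) = 33.09 μm/a
  sum: 24.11 + 33.09 → r_corr = 57.2 μm/a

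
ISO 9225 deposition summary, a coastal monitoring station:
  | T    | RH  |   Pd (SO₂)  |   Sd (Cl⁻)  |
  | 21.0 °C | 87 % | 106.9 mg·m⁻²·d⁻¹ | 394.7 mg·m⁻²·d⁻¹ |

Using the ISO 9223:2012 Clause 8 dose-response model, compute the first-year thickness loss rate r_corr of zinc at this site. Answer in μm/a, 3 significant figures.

zinc: temperature factor f = -0.071·(11.0) = -0.7810
  Pd branch = 0.0129·Pd^0.44·e^(0.046·RH+f) = 2.525 μm/a
  Sd branch = 0.0175·Sd^0.57·e^(0.008·RH+0.085·T) = 6.315 μm/a
  sum: 2.525 + 6.315 → r_corr = 8.84 μm/a

r_corr = 8.84 μm/a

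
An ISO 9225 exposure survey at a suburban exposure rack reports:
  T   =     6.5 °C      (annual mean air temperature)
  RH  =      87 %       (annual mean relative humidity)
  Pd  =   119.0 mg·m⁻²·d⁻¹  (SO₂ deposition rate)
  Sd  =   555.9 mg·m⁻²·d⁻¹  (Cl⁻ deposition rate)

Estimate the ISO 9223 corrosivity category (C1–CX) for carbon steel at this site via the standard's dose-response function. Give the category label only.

C5

carbon steel: temperature factor f = +0.150·(-3.5) = -0.5250
  SO₂ term: 1.77·119.0^0.52·exp(0.02·87-0.5250) = 71.6
  Sd branch = 0.102·Sd^0.62·e^(0.033·RH+0.04·T) = 117.6 μm/a
  r_corr = 71.6 + 117.6 = 189.2 μm/a
189 μm/a falls in (80, 200] for carbon steel → category C5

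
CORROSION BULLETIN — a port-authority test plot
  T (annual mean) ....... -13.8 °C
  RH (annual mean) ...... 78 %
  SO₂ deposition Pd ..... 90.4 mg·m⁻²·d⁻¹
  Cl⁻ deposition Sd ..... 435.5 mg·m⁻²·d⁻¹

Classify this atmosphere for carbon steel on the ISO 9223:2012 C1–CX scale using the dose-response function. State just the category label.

carbon steel: f(T) = +0.150·(T−10) [T≤10 °C] = -3.5700
  SO₂ term: 1.77·90.4^0.52·exp(0.02·78-3.5700) = 2.467
  Sd branch = 0.102·Sd^0.62·e^(0.033·RH+0.04·T) = 33.34 μm/a
  r_corr = 2.467 + 33.34 = 35.8 μm/a
35.8 μm/a falls in (25, 50] for carbon steel → category C3

C3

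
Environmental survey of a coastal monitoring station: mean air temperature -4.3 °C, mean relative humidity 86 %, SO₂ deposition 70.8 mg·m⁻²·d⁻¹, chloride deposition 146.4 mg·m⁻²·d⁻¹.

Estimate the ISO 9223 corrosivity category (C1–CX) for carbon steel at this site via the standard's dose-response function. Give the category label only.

C3

carbon steel: temperature factor f = +0.150·(-14.3) = -2.1450
  Pd branch = 1.77·Pd^0.52·e^(0.02·RH+f) = 10.6 μm/a
  Cl⁻ term: 0.102·146.4^0.62·exp(0.033·86+0.04·-4.3) = 32.29
  r_corr = 10.6 + 32.29 = 42.89 μm/a
Category bounds: 25…50 μm/a bracket r_corr ⇒ C3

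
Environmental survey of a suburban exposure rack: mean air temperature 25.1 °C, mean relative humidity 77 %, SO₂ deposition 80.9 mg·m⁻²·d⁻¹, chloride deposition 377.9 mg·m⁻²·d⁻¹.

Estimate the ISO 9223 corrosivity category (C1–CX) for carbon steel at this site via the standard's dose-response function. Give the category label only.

C5

carbon steel: temperature factor f = -0.054·(15.1) = -0.8154
  Pd branch = 1.77·Pd^0.52·e^(0.02·RH+f) = 35.88 μm/a
  Cl⁻ term: 0.102·377.9^0.62·exp(0.033·77+0.04·25.1) = 140
  r_corr = 35.88 + 140 = 175.9 μm/a
ISO 9223 Table 2 (carbon steel): 80 < 176 ≤ 200 μm/a ⇒ C5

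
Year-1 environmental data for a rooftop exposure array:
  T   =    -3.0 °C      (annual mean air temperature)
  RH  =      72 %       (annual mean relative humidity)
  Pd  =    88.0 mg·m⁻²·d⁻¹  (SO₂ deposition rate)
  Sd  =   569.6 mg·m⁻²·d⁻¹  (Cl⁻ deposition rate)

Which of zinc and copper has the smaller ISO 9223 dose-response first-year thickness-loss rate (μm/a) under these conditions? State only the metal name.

copper

zinc: T≤10 °C ⇒ hinge +0.038·(-3.0−10) = -0.4940
  Pd branch = 0.0129·Pd^0.44·e^(0.046·RH+f) = 1.549 μm/a
  Sd branch = 0.0175·Sd^0.57·e^(0.008·RH+0.085·T) = 0.8977 μm/a
  r_corr = 1.549 + 0.8977 = 2.447 μm/a
copper: f(T) = +0.126·(T−10) [T≤10 °C] = -1.6380
  Pd branch = 0.0053·Pd^0.26·e^(0.059·RH+f) = 0.2309 μm/a
  Sd branch = 0.01025·Sd^0.27·e^(0.036·RH+0.049·T) = 0.6555 μm/a
  r_corr = 0.2309 + 0.6555 = 0.8864 μm/a
Ordering by μm/a: zinc (2.45) > copper (0.886)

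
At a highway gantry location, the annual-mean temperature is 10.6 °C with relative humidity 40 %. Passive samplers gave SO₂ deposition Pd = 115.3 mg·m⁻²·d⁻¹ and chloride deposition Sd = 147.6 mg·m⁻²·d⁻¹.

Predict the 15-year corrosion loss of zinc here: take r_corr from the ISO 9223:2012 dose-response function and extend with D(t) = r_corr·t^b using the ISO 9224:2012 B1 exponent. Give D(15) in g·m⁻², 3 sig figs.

D(15) = 107 g·m⁻²

zinc: T>10 °C ⇒ hinge -0.071·(10.6−10) = -0.0426
  sulphur-dioxide contribution → 0.6286 μm/a
  chloride contribution → 1.023 μm/a
  ⇒ r_corr(zinc) = 1.651 μm/a
Long-term exponent b (ISO 9224 Table 2, B1) = 0.813
  D(15) = 1.651 × 15^0.813 = 1.651 × 9.04 = 14.93 μm
  Mass loss = 14.93 μm × 7.14 g/cm³ = 106.6 g·m⁻²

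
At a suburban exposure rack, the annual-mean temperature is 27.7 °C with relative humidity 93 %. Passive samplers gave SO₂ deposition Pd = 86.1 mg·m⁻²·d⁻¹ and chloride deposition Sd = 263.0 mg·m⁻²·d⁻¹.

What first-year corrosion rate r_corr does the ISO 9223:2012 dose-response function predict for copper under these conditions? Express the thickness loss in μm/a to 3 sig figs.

copper: temperature factor f = -0.080·(17.7) = -1.4160
  SO₂ term: 0.0053·86.1^0.26·exp(0.059·93-1.4160) = 0.9894
  Sd branch = 0.01025·Sd^0.27·e^(0.036·RH+0.049·T) = 5.1 μm/a
  sum: 0.9894 + 5.1 → r_corr = 6.09 μm/a

r_corr = 6.09 μm/a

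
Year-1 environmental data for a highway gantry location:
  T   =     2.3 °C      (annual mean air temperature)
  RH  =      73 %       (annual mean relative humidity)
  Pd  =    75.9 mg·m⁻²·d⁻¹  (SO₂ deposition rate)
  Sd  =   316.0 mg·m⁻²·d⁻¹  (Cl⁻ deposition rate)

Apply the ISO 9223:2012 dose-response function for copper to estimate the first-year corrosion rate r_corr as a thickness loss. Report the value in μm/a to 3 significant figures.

r_corr = 1.21 μm/a

copper: T≤10 °C ⇒ hinge +0.126·(2.3−10) = -0.9702
  sulphur-dioxide contribution → 0.4595 μm/a
  chloride contribution → 0.7515 μm/a
  total first-year rate 1.211 μm/a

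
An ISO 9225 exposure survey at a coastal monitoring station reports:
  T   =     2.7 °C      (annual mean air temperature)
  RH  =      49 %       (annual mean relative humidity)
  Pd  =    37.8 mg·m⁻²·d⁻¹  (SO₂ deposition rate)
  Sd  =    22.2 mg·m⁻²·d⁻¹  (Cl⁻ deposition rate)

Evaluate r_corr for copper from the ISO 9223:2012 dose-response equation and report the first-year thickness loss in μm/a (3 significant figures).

r_corr = 0.256 μm/a

copper: T≤10 °C ⇒ hinge +0.126·(2.7−10) = -0.9198
  SO₂ term: 0.0053·37.8^0.26·exp(0.059·49-0.9198) = 0.09784
  Sd branch = 0.01025·Sd^0.27·e^(0.036·RH+0.049·T) = 0.1577 μm/a
  r_corr = 0.09784 + 0.1577 = 0.2555 μm/a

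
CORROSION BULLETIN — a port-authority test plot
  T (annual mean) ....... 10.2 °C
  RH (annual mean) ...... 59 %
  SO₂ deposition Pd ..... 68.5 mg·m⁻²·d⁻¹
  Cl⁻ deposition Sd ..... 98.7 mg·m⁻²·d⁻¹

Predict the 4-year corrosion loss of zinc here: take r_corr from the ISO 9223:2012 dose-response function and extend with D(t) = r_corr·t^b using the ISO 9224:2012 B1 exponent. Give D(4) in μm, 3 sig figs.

zinc: temperature factor f = -0.071·(0.2) = -0.0142
  sulphur-dioxide contribution → 1.233 μm/a
  chloride contribution → 0.9148 μm/a
  ⇒ r_corr(zinc) = 2.147 μm/a
ISO 9224: D(t) = r_corr · t^b with b = 0.813 (zinc, B1)
  D(4) = 2.147 × 4^0.813 = 2.147 × 3.087 = 6.628 μm

D(4) = 6.63 μm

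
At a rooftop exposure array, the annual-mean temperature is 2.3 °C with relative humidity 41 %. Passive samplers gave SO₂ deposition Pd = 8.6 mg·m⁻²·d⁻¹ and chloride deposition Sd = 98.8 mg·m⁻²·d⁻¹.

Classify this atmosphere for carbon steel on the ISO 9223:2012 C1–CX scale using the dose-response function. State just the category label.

carbon steel: T≤10 °C ⇒ hinge +0.150·(2.3−10) = -1.1550
  Pd branch = 1.77·Pd^0.52·e^(0.02·RH+f) = 3.876 μm/a
  Sd branch = 0.102·Sd^0.62·e^(0.033·RH+0.04·T) = 7.463 μm/a
  r_corr = 3.876 + 7.463 = 11.34 μm/a
ISO 9223 Table 2 (carbon steel): 1.3 < 11.3 ≤ 25 μm/a ⇒ C2

C2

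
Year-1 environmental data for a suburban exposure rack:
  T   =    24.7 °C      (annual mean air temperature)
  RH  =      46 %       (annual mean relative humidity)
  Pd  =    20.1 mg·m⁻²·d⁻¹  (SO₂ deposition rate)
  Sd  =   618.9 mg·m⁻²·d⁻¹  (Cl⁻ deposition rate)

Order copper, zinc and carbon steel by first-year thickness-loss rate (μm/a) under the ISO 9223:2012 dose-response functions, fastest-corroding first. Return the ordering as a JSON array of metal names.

copper: T>10 °C ⇒ hinge -0.080·(24.7−10) = -1.1760
  sulphur-dioxide contribution → 0.05383 μm/a
  chloride contribution → 1.022 μm/a
  ⇒ r_corr(copper) = 1.075 μm/a
zinc: T>10 °C ⇒ hinge -0.071·(24.7−10) = -1.0437
  sulphur-dioxide contribution → 0.1412 μm/a
  chloride contribution → 8.052 μm/a
  total first-year rate 8.193 μm/a
carbon steel: f(T) = -0.054·(T−10) [T>10 °C] = -0.7938
  sulphur-dioxide contribution → 9.56 μm/a
  chloride contribution → 67.26 μm/a
  total first-year rate 76.82 μm/a
Ordering by μm/a: carbon steel (76.8) > zinc (8.19) > copper (1.08)

["carbon steel", "zinc", "copper"]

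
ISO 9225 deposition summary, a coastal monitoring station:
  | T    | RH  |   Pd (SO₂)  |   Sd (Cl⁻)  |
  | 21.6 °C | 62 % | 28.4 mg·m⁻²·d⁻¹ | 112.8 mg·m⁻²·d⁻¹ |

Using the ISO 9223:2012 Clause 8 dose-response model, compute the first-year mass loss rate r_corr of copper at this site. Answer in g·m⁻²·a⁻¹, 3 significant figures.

copper: f(T) = -0.080·(T−10) [T>10 °C] = -0.9280
  SO₂ term: 0.0053·28.4^0.26·exp(0.059·62-0.9280) = 0.194
  Sd branch = 0.01025·Sd^0.27·e^(0.036·RH+0.049·T) = 0.9859 μm/a
  r_corr = 0.194 + 0.9859 = 1.18 μm/a
Convert to mass loss: 1.18 μm/a × 8.96 g/cm³ = 10.57 g·m⁻²·a⁻¹

r_corr = 10.6 g·m⁻²·a⁻¹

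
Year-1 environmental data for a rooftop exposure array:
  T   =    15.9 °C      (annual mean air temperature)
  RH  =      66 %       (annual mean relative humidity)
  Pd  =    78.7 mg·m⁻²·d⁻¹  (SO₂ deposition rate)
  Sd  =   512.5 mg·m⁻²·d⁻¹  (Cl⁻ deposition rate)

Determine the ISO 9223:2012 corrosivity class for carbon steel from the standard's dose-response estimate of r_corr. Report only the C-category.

carbon steel: temperature factor f = -0.054·(5.9) = -0.3186
  SO₂ term: 1.77·78.7^0.52·exp(0.02·66-0.3186) = 46.64
  Cl⁻ term: 0.102·512.5^0.62·exp(0.033·66+0.04·15.9) = 81.42
  r_corr = 46.64 + 81.42 = 128.1 μm/a
Category bounds: 80…200 μm/a bracket r_corr ⇒ C5

C5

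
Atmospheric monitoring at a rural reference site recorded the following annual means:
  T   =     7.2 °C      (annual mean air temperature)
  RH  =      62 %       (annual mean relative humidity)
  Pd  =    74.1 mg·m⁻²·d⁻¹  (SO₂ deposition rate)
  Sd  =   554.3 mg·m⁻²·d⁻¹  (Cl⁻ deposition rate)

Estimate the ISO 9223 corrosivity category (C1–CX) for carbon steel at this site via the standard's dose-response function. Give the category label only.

C5

carbon steel: T≤10 °C ⇒ hinge +0.150·(7.2−10) = -0.4200
  Pd branch = 1.77·Pd^0.52·e^(0.02·RH+f) = 37.71 μm/a
  Cl⁻ term: 0.102·554.3^0.62·exp(0.033·62+0.04·7.2) = 52.89
  r_corr = 37.71 + 52.89 = 90.59 μm/a
ISO 9223 Table 2 (carbon steel): 80 < 90.6 ≤ 200 μm/a ⇒ C5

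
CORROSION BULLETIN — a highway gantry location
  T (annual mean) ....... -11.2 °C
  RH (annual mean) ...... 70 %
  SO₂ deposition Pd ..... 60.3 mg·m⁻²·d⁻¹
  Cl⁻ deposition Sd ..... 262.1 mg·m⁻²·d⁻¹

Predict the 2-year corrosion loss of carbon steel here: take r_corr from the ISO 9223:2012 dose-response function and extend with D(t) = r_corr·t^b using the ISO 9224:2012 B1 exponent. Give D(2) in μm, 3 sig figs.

D(2) = 33.4 μm

carbon steel: temperature factor f = +0.150·(-21.2) = -3.1800
  Pd branch = 1.77·Pd^0.52·e^(0.02·RH+f) = 2.516 μm/a
  Cl⁻ term: 0.102·262.1^0.62·exp(0.033·70+0.04·-11.2) = 20.74
  sum: 2.516 + 20.74 → r_corr = 23.25 μm/a
Power-law: D(2) = r_corr · 2^0.523
  D(2) = 23.25 × 2^0.523 = 23.25 × 1.437 = 33.41 μm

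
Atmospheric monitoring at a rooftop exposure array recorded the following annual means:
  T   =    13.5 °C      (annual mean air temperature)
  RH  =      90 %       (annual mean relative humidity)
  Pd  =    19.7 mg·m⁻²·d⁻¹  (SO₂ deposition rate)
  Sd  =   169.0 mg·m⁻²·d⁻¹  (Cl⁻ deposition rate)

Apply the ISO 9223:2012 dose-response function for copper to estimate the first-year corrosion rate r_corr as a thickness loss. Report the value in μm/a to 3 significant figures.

r_corr = 3.79 μm/a

copper: T>10 °C ⇒ hinge -0.080·(13.5−10) = -0.2800
  Pd branch = 0.0053·Pd^0.26·e^(0.059·RH+f) = 1.759 μm/a
  Cl⁻ term: 0.01025·169.0^0.27·exp(0.036·90+0.049·13.5) = 2.026
  sum: 1.759 + 2.026 → r_corr = 3.785 μm/a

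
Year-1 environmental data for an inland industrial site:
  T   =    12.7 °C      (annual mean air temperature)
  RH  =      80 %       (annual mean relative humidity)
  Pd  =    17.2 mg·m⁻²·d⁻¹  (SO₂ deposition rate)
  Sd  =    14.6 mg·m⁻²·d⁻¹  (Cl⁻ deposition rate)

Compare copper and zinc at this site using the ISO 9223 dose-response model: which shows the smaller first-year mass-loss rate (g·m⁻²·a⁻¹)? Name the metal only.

zinc

copper: T>10 °C ⇒ hinge -0.080·(12.7−10) = -0.2160
  SO₂ term: 0.0053·17.2^0.26·exp(0.059·80-0.2160) = 1.004
  Sd branch = 0.01025·Sd^0.27·e^(0.036·RH+0.049·T) = 0.7017 μm/a
  sum: 1.004 + 0.7017 → r_corr = 1.705 μm/a
  mass loss = 1.705 μm/a × 8.96 g/cm³ = 15.28 g·m⁻²·a⁻¹
zinc: temperature factor f = -0.071·(2.7) = -0.1917
  Pd branch = 0.0129·Pd^0.44·e^(0.046·RH+f) = 1.476 μm/a
  Sd branch = 0.0175·Sd^0.57·e^(0.008·RH+0.085·T) = 0.4503 μm/a
  r_corr = 1.476 + 0.4503 = 1.927 μm/a
  mass loss = 1.927 μm/a × 7.14 g/cm³ = 13.76 g·m⁻²·a⁻¹
Ordering by g·m⁻²·a⁻¹: copper (15.3) > zinc (13.8)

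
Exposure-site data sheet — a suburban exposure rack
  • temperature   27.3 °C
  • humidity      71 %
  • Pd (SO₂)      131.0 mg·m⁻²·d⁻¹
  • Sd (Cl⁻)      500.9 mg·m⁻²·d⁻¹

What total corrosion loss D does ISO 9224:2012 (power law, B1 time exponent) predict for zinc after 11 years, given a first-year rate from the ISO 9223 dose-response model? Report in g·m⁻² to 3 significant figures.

zinc: temperature factor f = -0.071·(17.3) = -1.2283
  SO₂ term: 0.0129·131.0^0.44·exp(0.046·71-1.2283) = 0.8456
  Cl⁻ term: 0.0175·500.9^0.57·exp(0.008·71+0.085·27.3) = 10.87
  r_corr = 0.8456 + 10.87 = 11.72 μm/a
ISO 9224: D(t) = r_corr · t^b with b = 0.813 (zinc, B1)
  D(11) = 11.72 × 11^0.813 = 11.72 × 7.025 = 82.33 μm
  Mass loss = 82.33 μm × 7.14 g/cm³ = 587.8 g·m⁻²

D(11) = 588 g·m⁻²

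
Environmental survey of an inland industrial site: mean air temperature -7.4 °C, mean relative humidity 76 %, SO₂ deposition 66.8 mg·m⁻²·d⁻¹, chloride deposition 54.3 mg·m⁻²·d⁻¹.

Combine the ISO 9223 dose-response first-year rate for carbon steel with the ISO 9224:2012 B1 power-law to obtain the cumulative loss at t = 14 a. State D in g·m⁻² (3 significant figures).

carbon steel: T≤10 °C ⇒ hinge +0.150·(-7.4−10) = -2.6100
  sulphur-dioxide contribution → 5.29 μm/a
  chloride contribution → 11.09 μm/a
  ⇒ r_corr(carbon steel) = 16.38 μm/a
ISO 9224: D(t) = r_corr · t^b with b = 0.523 (carbon steel, B1)
  D(14) = 16.38 × 14^0.523 = 16.38 × 3.976 = 65.11 μm
  Mass loss = 65.11 μm × 7.85 g/cm³ = 511.2 g·m⁻²

D(14) = 511 g·m⁻²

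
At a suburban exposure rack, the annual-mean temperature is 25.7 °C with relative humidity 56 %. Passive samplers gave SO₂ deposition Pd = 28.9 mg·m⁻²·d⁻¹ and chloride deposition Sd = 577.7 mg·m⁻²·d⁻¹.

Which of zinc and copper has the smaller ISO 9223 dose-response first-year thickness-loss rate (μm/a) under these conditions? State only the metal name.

zinc: f(T) = -0.071·(T−10) [T>10 °C] = -1.1147
  SO₂ term: 0.0129·28.9^0.44·exp(0.046·56-1.1147) = 0.2444
  Sd branch = 0.0175·Sd^0.57·e^(0.008·RH+0.085·T) = 9.13 μm/a
  r_corr = 0.2444 + 9.13 = 9.375 μm/a
copper: T>10 °C ⇒ hinge -0.080·(25.7−10) = -1.2560
  Pd branch = 0.0053·Pd^0.26·e^(0.059·RH+f) = 0.09852 μm/a
  Cl⁻ term: 0.01025·577.7^0.27·exp(0.036·56+0.049·25.7) = 1.509
  r_corr = 0.09852 + 1.509 = 1.608 μm/a
Ordering by μm/a: zinc (9.37) > copper (1.61)

copper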